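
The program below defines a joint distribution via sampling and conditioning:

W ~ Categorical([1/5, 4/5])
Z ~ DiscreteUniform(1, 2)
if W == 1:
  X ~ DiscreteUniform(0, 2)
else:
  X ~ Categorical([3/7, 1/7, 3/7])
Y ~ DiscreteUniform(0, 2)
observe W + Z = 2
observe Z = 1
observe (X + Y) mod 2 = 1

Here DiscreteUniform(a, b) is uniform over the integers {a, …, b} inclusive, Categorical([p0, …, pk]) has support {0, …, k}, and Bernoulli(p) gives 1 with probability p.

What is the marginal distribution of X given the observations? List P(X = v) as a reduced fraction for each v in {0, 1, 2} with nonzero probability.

Enumerate traces; 4 have nonzero weight after conditioning:
  (W=1, Z=1, X=0, Y=1) weight 2/45
  (W=1, Z=1, X=1, Y=0) weight 2/45
  (W=1, Z=1, X=1, Y=2) weight 2/45
  (W=1, Z=1, X=2, Y=1) weight 2/45
Group by X:
  weight(X=0) = 2/45
  weight(X=1) = 4/45
  weight(X=2) = 2/45
Total weight = 2/45 + 4/45 + 2/45 = 8/45
P(X=0 | obs) = 2/45 / 8/45 = 1/4
P(X=1 | obs) = 4/45 / 8/45 = 1/2
P(X=2 | obs) = 2/45 / 8/45 = 1/4

P(X=0) = 1/4, P(X=1) = 1/2, P(X=2) = 1/4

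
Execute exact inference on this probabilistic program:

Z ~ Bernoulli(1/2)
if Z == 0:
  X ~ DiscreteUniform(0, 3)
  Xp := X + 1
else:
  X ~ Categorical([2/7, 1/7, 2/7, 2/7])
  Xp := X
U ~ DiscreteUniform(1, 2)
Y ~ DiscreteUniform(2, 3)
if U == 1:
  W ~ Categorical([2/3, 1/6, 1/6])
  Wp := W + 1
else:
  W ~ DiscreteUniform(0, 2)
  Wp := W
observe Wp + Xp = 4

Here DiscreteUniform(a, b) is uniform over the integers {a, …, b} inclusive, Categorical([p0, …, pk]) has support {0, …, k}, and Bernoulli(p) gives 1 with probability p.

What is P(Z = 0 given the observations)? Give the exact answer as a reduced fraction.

Enumerate traces; 22 have nonzero weight after conditioning:
  (Z=0, X=0, U=1, Y=2, W=2) weight 1/192
  (Z=0, X=0, U=1, Y=3, W=2) weight 1/192
  (Z=0, X=1, U=1, Y=2, W=1) weight 1/192
  (Z=0, X=1, U=1, Y=3, W=1) weight 1/192
  (Z=0, X=1, U=2, Y=2, W=2) weight 1/96
  (Z=0, X=1, U=2, Y=3, W=2) weight 1/96
  (Z=0, X=2, U=1, Y=2, W=0) weight 1/48
  (Z=0, X=2, U=1, Y=3, W=0) weight 1/48
  (Z=1, X=1, U=1, Y=2, W=2) weight 1/336
  … 13 more
Group by Z:
  weight(Z=0) = 1/8
  weight(Z=1) = 19/168
Total weight = 1/8 + 19/168 = 5/21
P(Z=0 | obs) = 1/8 / 5/21 = 21/40
P(Z=1 | obs) = 19/168 / 5/21 = 19/40

P(Z = 0 | obs) = 21/40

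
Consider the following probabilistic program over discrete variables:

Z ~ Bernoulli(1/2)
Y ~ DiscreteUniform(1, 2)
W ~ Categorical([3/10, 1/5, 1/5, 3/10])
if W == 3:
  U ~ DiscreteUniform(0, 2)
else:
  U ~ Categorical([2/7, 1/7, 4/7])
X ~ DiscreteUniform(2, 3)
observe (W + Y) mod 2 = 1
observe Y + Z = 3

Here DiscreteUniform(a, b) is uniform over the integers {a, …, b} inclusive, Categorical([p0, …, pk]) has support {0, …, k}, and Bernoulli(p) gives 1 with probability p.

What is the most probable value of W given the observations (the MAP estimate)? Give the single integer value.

Enumerate traces; 12 have nonzero weight after conditioning:
  (Z=1, Y=2, W=1, U=0, X=2) weight 1/140
  (Z=1, Y=2, W=1, U=0, X=3) weight 1/140
  (Z=1, Y=2, W=1, U=1, X=2) weight 1/280
  (Z=1, Y=2, W=1, U=1, X=3) weight 1/280
  (Z=1, Y=2, W=1, U=2, X=2) weight 1/70
  (Z=1, Y=2, W=1, U=2, X=3) weight 1/70
  (Z=1, Y=2, W=3, U=0, X=2) weight 1/80
  (Z=1, Y=2, W=3, U=0, X=3) weight 1/80
  … 4 more
Group by W:
  weight(W=1) = 1/20
  weight(W=3) = 3/40
Total weight = 1/20 + 3/40 = 1/8
P(W=1 | obs) = 1/20 / 1/8 = 2/5
P(W=3 | obs) = 3/40 / 1/8 = 3/5
argmax = 3

argmax_v P(W = v | obs) = 3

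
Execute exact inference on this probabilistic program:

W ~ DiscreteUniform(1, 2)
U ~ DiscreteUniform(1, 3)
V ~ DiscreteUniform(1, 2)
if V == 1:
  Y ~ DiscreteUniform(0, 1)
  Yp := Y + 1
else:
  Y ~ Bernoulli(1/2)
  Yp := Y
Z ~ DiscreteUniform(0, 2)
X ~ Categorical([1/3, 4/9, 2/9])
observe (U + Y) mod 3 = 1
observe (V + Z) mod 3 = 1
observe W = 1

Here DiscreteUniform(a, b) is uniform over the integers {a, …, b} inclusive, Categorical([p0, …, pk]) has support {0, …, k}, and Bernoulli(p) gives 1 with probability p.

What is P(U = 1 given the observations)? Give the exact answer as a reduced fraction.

P(U = 1 | obs) = 1/2

Enumerate traces; 12 have nonzero weight after conditioning:
  (W=1, U=1, V=1, Y=0, Z=0, X=0) weight 1/216
  (W=1, U=1, V=1, Y=0, Z=0, X=1) weight 1/162
  (W=1, U=1, V=1, Y=0, Z=0, X=2) weight 1/324
  (W=1, U=1, V=2, Y=0, Z=2, X=0) weight 1/216
  (W=1, U=1, V=2, Y=0, Z=2, X=1) weight 1/162
  (W=1, U=1, V=2, Y=0, Z=2, X=2) weight 1/324
  (W=1, U=3, V=1, Y=1, Z=0, X=0) weight 1/216
  (W=1, U=3, V=1, Y=1, Z=0, X=1) weight 1/162
  … 4 more
Group by U:
  weight(U=1) = 1/36
  weight(U=3) = 1/36
Total weight = 1/36 + 1/36 = 1/18
P(U=1 | obs) = 1/36 / 1/18 = 1/2
P(U=3 | obs) = 1/36 / 1/18 = 1/2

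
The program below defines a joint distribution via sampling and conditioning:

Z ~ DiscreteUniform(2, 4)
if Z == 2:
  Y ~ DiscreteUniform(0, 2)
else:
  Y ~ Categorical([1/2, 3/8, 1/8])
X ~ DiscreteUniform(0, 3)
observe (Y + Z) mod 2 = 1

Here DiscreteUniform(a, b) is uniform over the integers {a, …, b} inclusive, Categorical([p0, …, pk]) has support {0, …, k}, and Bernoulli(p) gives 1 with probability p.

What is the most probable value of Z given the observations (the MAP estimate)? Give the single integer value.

Enumerate traces; 16 have nonzero weight after conditioning:
  (Z=2, Y=1, X=0) weight 1/36
  (Z=2, Y=1, X=1) weight 1/36
  (Z=2, Y=1, X=2) weight 1/36
  (Z=2, Y=1, X=3) weight 1/36
  (Z=3, Y=0, X=0) weight 1/24
  (Z=3, Y=0, X=1) weight 1/24
  (Z=3, Y=0, X=2) weight 1/24
  (Z=3, Y=0, X=3) weight 1/24
  (Z=4, Y=1, X=0) weight 1/32
  … 7 more
Group by Z:
  weight(Z=2) = 1/9
  weight(Z=3) = 5/24
  weight(Z=4) = 1/8
Total weight = 1/9 + 5/24 + 1/8 = 4/9
P(Z=2 | obs) = 1/9 / 4/9 = 1/4
P(Z=3 | obs) = 5/24 / 4/9 = 15/32
P(Z=4 | obs) = 1/8 / 4/9 = 9/32
argmax = 3

argmax_v P(Z = v | obs) = 3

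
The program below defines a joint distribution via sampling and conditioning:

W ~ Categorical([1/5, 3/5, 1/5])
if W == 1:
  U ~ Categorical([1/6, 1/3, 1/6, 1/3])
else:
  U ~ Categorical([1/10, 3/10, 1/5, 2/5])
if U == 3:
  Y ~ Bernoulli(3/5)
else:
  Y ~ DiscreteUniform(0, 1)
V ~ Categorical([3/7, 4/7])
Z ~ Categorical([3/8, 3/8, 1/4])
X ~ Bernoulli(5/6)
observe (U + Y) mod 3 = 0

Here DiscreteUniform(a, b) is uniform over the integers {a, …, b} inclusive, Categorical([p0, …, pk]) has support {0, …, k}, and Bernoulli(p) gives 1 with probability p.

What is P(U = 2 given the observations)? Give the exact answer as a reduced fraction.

Enumerate traces; 108 have nonzero weight after conditioning:
  (W=0, U=0, Y=0, V=0, Z=0, X=0) weight 3/11200
  (W=0, U=0, Y=0, V=0, Z=0, X=1) weight 3/2240
  (W=0, U=0, Y=0, V=0, Z=1, X=0) weight 3/11200
  (W=0, U=0, Y=0, V=0, Z=1, X=1) weight 3/2240
  (W=0, U=0, Y=0, V=0, Z=2, X=0) weight 1/5600
  (W=0, U=0, Y=0, V=0, Z=2, X=1) weight 1/1120
  (W=0, U=0, Y=0, V=1, Z=0, X=0) weight 1/2800
  (W=0, U=0, Y=0, V=1, Z=0, X=1) weight 1/560
  (W=0, U=2, Y=1, V=0, Z=0, X=0) weight 3/5600
  (W=0, U=3, Y=0, V=0, Z=0, X=0) weight 3/3500
  … 98 more
Group by U:
  weight(U=0) = 7/100
  weight(U=2) = 9/100
  weight(U=3) = 18/125
Total weight = 7/100 + 9/100 + 18/125 = 38/125
P(U=0 | obs) = 7/100 / 38/125 = 35/152
P(U=2 | obs) = 9/100 / 38/125 = 45/152
P(U=3 | obs) = 18/125 / 38/125 = 9/19

P(U = 2 | obs) = 45/152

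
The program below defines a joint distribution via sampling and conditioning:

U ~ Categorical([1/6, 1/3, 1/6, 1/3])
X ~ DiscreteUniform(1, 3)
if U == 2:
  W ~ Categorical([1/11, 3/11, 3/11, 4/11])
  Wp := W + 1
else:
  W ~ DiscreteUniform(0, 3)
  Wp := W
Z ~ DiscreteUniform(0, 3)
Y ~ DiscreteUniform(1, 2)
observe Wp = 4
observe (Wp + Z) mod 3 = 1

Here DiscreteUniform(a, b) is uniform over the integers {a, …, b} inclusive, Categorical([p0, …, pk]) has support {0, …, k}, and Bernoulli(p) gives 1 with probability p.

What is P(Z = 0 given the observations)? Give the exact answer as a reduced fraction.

P(Z = 0 | obs) = 1/2

Enumerate traces; 12 have nonzero weight after conditioning:
  (U=2, X=1, W=3, Z=0, Y=1) weight 1/396
  (U=2, X=1, W=3, Z=0, Y=2) weight 1/396
  (U=2, X=1, W=3, Z=3, Y=1) weight 1/396
  (U=2, X=1, W=3, Z=3, Y=2) weight 1/396
  (U=2, X=2, W=3, Z=0, Y=1) weight 1/396
  (U=2, X=2, W=3, Z=0, Y=2) weight 1/396
  (U=2, X=2, W=3, Z=3, Y=1) weight 1/396
  (U=2, X=2, W=3, Z=3, Y=2) weight 1/396
  … 4 more
Group by Z:
  weight(Z=0) = 1/66
  weight(Z=3) = 1/66
Total weight = 1/66 + 1/66 = 1/33
P(Z=0 | obs) = 1/66 / 1/33 = 1/2
P(Z=3 | obs) = 1/66 / 1/33 = 1/2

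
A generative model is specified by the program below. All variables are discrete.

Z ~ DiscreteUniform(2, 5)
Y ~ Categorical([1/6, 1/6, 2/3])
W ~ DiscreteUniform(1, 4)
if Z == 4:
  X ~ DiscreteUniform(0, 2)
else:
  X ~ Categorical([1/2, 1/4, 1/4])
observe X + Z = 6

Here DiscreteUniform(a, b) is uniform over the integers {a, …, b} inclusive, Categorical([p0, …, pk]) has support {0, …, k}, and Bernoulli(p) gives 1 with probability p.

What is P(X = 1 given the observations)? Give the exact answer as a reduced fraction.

P(X = 1 | obs) = 3/7

Enumerate traces; 24 have nonzero weight after conditioning:
  (Z=4, Y=0, W=1, X=2) weight 1/288
  (Z=4, Y=0, W=2, X=2) weight 1/288
  (Z=4, Y=0, W=3, X=2) weight 1/288
  (Z=4, Y=0, W=4, X=2) weight 1/288
  (Z=4, Y=1, W=1, X=2) weight 1/288
  (Z=4, Y=1, W=2, X=2) weight 1/288
  (Z=4, Y=1, W=3, X=2) weight 1/288
  (Z=4, Y=1, W=4, X=2) weight 1/288
  (Z=5, Y=0, W=1, X=1) weight 1/384
  … 15 more
Group by X:
  weight(X=1) = 1/16
  weight(X=2) = 1/12
Total weight = 1/16 + 1/12 = 7/48
P(X=1 | obs) = 1/16 / 7/48 = 3/7
P(X=2 | obs) = 1/12 / 7/48 = 4/7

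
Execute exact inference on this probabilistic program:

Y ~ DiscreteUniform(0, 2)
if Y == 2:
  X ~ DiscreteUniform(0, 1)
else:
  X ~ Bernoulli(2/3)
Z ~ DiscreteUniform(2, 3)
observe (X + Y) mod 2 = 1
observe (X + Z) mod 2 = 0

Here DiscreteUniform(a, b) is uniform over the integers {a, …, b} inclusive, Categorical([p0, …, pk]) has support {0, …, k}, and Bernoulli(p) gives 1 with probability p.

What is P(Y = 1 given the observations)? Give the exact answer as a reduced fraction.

P(Y = 1 | obs) = 2/9

Enumerate traces; 3 have nonzero weight after conditioning:
  (Y=0, X=1, Z=3) weight 1/9
  (Y=1, X=0, Z=2) weight 1/18
  (Y=2, X=1, Z=3) weight 1/12
Group by Y:
  weight(Y=0) = 1/9
  weight(Y=1) = 1/18
  weight(Y=2) = 1/12
Total weight = 1/9 + 1/18 + 1/12 = 1/4
P(Y=0 | obs) = 1/9 / 1/4 = 4/9
P(Y=1 | obs) = 1/18 / 1/4 = 2/9
P(Y=2 | obs) = 1/12 / 1/4 = 1/3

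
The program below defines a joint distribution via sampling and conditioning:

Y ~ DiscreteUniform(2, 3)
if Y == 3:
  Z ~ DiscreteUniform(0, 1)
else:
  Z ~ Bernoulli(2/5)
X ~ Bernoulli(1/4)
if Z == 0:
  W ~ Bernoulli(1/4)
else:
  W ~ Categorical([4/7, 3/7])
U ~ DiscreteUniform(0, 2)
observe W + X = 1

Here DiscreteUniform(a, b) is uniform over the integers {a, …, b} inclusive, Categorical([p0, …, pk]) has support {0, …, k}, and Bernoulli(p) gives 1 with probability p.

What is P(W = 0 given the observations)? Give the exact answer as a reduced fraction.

P(W = 0 | obs) = 25/62

Enumerate traces; 24 have nonzero weight after conditioning:
  (Y=2, Z=0, X=0, W=1, U=0) weight 3/160
  (Y=2, Z=0, X=0, W=1, U=1) weight 3/160
  (Y=2, Z=0, X=0, W=1, U=2) weight 3/160
  (Y=2, Z=0, X=1, W=0, U=0) weight 3/160
  (Y=2, Z=0, X=1, W=0, U=1) weight 3/160
  (Y=2, Z=0, X=1, W=0, U=2) weight 3/160
  (Y=2, Z=1, X=0, W=1, U=0) weight 3/140
  (Y=2, Z=1, X=0, W=1, U=1) weight 3/140
  … 16 more
Group by W:
  weight(W=0) = 75/448
  weight(W=1) = 111/448
Total weight = 75/448 + 111/448 = 93/224
P(W=0 | obs) = 75/448 / 93/224 = 25/62
P(W=1 | obs) = 111/448 / 93/224 = 37/62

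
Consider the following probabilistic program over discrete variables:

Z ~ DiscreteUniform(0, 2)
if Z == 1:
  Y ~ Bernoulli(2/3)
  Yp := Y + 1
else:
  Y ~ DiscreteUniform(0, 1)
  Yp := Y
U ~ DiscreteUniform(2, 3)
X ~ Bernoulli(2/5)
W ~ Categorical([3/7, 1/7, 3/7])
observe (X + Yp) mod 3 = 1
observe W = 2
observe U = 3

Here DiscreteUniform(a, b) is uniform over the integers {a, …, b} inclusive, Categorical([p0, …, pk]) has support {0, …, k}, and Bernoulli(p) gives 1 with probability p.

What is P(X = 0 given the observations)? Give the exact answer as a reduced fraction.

Enumerate traces; 5 have nonzero weight after conditioning:
  (Z=0, Y=0, U=3, X=1, W=2) weight 1/70
  (Z=0, Y=1, U=3, X=0, W=2) weight 3/140
  (Z=1, Y=0, U=3, X=0, W=2) weight 1/70
  (Z=2, Y=0, U=3, X=1, W=2) weight 1/70
  (Z=2, Y=1, U=3, X=0, W=2) weight 3/140
Group by X:
  weight(X=0) = 2/35
  weight(X=1) = 1/35
Total weight = 2/35 + 1/35 = 3/35
P(X=0 | obs) = 2/35 / 3/35 = 2/3
P(X=1 | obs) = 1/35 / 3/35 = 1/3

P(X = 0 | obs) = 2/3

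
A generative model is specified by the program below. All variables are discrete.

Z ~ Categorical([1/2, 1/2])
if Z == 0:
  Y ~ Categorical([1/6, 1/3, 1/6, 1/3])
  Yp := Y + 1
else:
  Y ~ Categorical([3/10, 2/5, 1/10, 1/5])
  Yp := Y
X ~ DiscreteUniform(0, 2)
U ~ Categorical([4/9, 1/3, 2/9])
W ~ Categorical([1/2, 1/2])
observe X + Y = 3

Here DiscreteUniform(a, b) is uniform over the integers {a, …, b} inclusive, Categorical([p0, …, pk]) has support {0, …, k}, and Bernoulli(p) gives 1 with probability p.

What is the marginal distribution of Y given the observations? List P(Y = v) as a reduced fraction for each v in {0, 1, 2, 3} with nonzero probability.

Enumerate traces; 36 have nonzero weight after conditioning:
  (Z=0, Y=1, X=2, U=0, W=0) weight 1/81
  (Z=0, Y=1, X=2, U=0, W=1) weight 1/81
  (Z=0, Y=1, X=2, U=1, W=0) weight 1/108
  (Z=0, Y=1, X=2, U=1, W=1) weight 1/108
  (Z=0, Y=1, X=2, U=2, W=0) weight 1/162
  (Z=0, Y=1, X=2, U=2, W=1) weight 1/162
  (Z=0, Y=2, X=1, U=0, W=0) weight 1/162
  (Z=0, Y=2, X=1, U=0, W=1) weight 1/162
  (Z=0, Y=3, X=0, U=0, W=0) weight 1/81
  … 27 more
Group by Y:
  weight(Y=1) = 11/90
  weight(Y=2) = 2/45
  weight(Y=3) = 4/45
Total weight = 11/90 + 2/45 + 4/45 = 23/90
P(Y=1 | obs) = 11/90 / 23/90 = 11/23
P(Y=2 | obs) = 2/45 / 23/90 = 4/23
P(Y=3 | obs) = 4/45 / 23/90 = 8/23

P(Y=1) = 11/23, P(Y=2) = 4/23, P(Y=3) = 8/23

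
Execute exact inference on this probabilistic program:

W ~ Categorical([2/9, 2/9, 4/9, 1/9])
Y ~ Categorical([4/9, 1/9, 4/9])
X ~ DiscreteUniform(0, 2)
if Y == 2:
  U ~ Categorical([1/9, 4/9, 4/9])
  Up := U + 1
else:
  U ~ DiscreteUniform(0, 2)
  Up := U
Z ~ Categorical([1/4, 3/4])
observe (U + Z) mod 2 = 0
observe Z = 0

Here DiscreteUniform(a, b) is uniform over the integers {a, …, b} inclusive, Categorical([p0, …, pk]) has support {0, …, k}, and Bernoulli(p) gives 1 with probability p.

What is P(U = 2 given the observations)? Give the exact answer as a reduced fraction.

Enumerate traces; 72 have nonzero weight after conditioning:
  (W=0, Y=0, X=0, U=0, Z=0) weight 2/729
  (W=0, Y=0, X=0, U=2, Z=0) weight 2/729
  (W=0, Y=0, X=1, U=0, Z=0) weight 2/729
  (W=0, Y=0, X=1, U=2, Z=0) weight 2/729
  (W=0, Y=0, X=2, U=0, Z=0) weight 2/729
  (W=0, Y=0, X=2, U=2, Z=0) weight 2/729
  (W=0, Y=1, X=0, U=0, Z=0) weight 1/1458
  (W=0, Y=1, X=0, U=2, Z=0) weight 1/1458
  … 64 more
Group by U:
  weight(U=0) = 19/324
  weight(U=2) = 31/324
Total weight = 19/324 + 31/324 = 25/162
P(U=0 | obs) = 19/324 / 25/162 = 19/50
P(U=2 | obs) = 31/324 / 25/162 = 31/50

P(U = 2 | obs) = 31/50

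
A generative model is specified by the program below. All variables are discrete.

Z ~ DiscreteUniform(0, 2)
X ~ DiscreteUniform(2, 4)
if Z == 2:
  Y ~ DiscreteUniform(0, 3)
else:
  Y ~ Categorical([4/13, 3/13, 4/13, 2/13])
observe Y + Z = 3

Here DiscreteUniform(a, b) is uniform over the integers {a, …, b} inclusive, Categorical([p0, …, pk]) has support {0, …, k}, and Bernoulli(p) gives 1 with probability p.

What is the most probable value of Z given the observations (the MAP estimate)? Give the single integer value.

argmax_v P(Z = v | obs) = 1

Enumerate traces; 9 have nonzero weight after conditioning:
  (Z=0, X=2, Y=3) weight 2/117
  (Z=0, X=3, Y=3) weight 2/117
  (Z=0, X=4, Y=3) weight 2/117
  (Z=1, X=2, Y=2) weight 4/117
  (Z=1, X=3, Y=2) weight 4/117
  (Z=1, X=4, Y=2) weight 4/117
  (Z=2, X=2, Y=1) weight 1/36
  (Z=2, X=3, Y=1) weight 1/36
  … 1 more
Group by Z:
  weight(Z=0) = 2/39
  weight(Z=1) = 4/39
  weight(Z=2) = 1/12
Total weight = 2/39 + 4/39 + 1/12 = 37/156
P(Z=0 | obs) = 2/39 / 37/156 = 8/37
P(Z=1 | obs) = 4/39 / 37/156 = 16/37
P(Z=2 | obs) = 1/12 / 37/156 = 13/37
argmax = 1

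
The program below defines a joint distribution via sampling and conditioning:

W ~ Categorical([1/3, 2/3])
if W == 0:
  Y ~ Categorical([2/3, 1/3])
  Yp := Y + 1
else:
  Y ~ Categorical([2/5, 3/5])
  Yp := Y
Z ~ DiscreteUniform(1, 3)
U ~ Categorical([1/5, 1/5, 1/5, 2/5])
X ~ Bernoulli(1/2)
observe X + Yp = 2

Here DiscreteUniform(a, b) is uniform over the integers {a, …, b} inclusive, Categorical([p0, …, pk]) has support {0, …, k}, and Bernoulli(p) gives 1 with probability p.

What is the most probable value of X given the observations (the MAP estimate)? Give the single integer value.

argmax_v P(X = v | obs) = 1

Enumerate traces; 36 have nonzero weight after conditioning:
  (W=0, Y=0, Z=1, U=0, X=1) weight 1/135
  (W=0, Y=0, Z=1, U=1, X=1) weight 1/135
  (W=0, Y=0, Z=1, U=2, X=1) weight 1/135
  (W=0, Y=0, Z=1, U=3, X=1) weight 2/135
  (W=0, Y=0, Z=2, U=0, X=1) weight 1/135
  (W=0, Y=0, Z=2, U=1, X=1) weight 1/135
  (W=0, Y=0, Z=2, U=2, X=1) weight 1/135
  (W=0, Y=0, Z=2, U=3, X=1) weight 2/135
  (W=0, Y=1, Z=1, U=0, X=0) weight 1/270
  … 27 more
Group by X:
  weight(X=0) = 1/18
  weight(X=1) = 14/45
Total weight = 1/18 + 14/45 = 11/30
P(X=0 | obs) = 1/18 / 11/30 = 5/33
P(X=1 | obs) = 14/45 / 11/30 = 28/33
argmax = 1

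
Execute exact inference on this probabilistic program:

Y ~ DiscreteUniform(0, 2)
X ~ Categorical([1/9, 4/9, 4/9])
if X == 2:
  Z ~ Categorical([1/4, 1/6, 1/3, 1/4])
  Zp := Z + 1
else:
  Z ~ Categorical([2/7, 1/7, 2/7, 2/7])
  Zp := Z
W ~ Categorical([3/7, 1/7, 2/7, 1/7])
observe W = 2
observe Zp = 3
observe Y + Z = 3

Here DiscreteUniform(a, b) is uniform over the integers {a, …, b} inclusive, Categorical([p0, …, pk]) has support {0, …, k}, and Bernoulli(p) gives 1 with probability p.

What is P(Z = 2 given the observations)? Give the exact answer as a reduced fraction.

Enumerate traces; 3 have nonzero weight after conditioning:
  (Y=0, X=0, Z=3, W=2) weight 4/1323
  (Y=0, X=1, Z=3, W=2) weight 16/1323
  (Y=1, X=2, Z=2, W=2) weight 8/567
Group by Z:
  weight(Z=2) = 8/567
  weight(Z=3) = 20/1323
Total weight = 8/567 + 20/1323 = 116/3969
P(Z=2 | obs) = 8/567 / 116/3969 = 14/29
P(Z=3 | obs) = 20/1323 / 116/3969 = 15/29

P(Z = 2 | obs) = 14/29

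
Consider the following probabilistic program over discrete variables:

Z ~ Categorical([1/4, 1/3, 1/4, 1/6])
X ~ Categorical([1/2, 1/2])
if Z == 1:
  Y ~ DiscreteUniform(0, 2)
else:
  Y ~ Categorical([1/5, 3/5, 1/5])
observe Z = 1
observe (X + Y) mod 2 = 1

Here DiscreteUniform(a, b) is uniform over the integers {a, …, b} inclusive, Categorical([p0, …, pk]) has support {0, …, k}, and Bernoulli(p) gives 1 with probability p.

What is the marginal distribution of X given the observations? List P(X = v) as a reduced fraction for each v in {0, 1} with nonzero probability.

P(X=0) = 1/3, P(X=1) = 2/3

Enumerate traces; 3 have nonzero weight after conditioning:
  (Z=1, X=0, Y=1) weight 1/18
  (Z=1, X=1, Y=0) weight 1/18
  (Z=1, X=1, Y=2) weight 1/18
Group by X:
  weight(X=0) = 1/18
  weight(X=1) = 1/9
Total weight = 1/18 + 1/9 = 1/6
P(X=0 | obs) = 1/18 / 1/6 = 1/3
P(X=1 | obs) = 1/9 / 1/6 = 2/3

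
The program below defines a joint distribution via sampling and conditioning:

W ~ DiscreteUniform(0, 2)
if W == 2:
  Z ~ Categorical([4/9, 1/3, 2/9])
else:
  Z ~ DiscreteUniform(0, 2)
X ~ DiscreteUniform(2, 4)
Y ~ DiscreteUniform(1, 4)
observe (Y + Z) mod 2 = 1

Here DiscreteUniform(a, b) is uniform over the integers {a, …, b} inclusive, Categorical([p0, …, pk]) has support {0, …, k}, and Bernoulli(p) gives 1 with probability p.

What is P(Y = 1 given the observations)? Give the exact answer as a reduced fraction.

P(Y = 1 | obs) = 1/3

Enumerate traces; 54 have nonzero weight after conditioning:
  (W=0, Z=0, X=2, Y=1) weight 1/108
  (W=0, Z=0, X=2, Y=3) weight 1/108
  (W=0, Z=0, X=3, Y=1) weight 1/108
  (W=0, Z=0, X=3, Y=3) weight 1/108
  (W=0, Z=0, X=4, Y=1) weight 1/108
  (W=0, Z=0, X=4, Y=3) weight 1/108
  (W=0, Z=1, X=2, Y=2) weight 1/108
  (W=0, Z=1, X=2, Y=4) weight 1/108
  … 46 more
Group by Y:
  weight(Y=1) = 1/6
  weight(Y=2) = 1/12
  weight(Y=3) = 1/6
  weight(Y=4) = 1/12
Total weight = 1/6 + 1/12 + 1/6 + 1/12 = 1/2
P(Y=1 | obs) = 1/6 / 1/2 = 1/3
P(Y=2 | obs) = 1/12 / 1/2 = 1/6
P(Y=3 | obs) = 1/6 / 1/2 = 1/3
P(Y=4 | obs) = 1/12 / 1/2 = 1/6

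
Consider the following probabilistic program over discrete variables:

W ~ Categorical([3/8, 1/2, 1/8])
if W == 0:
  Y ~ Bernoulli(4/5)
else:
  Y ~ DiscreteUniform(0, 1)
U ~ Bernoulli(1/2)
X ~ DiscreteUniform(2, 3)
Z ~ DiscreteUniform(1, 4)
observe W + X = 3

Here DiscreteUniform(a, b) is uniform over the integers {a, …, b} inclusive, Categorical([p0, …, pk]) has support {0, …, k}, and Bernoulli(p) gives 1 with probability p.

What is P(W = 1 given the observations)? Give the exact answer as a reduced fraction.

Enumerate traces; 32 have nonzero weight after conditioning:
  (W=0, Y=0, U=0, X=3, Z=1) weight 3/640
  (W=0, Y=0, U=0, X=3, Z=2) weight 3/640
  (W=0, Y=0, U=0, X=3, Z=3) weight 3/640
  (W=0, Y=0, U=0, X=3, Z=4) weight 3/640
  (W=0, Y=0, U=1, X=3, Z=1) weight 3/640
  (W=0, Y=0, U=1, X=3, Z=2) weight 3/640
  (W=0, Y=0, U=1, X=3, Z=3) weight 3/640
  (W=0, Y=0, U=1, X=3, Z=4) weight 3/640
  (W=1, Y=0, U=0, X=2, Z=1) weight 1/64
  … 23 more
Group by W:
  weight(W=0) = 3/16
  weight(W=1) = 1/4
Total weight = 3/16 + 1/4 = 7/16
P(W=0 | obs) = 3/16 / 7/16 = 3/7
P(W=1 | obs) = 1/4 / 7/16 = 4/7

P(W = 1 | obs) = 4/7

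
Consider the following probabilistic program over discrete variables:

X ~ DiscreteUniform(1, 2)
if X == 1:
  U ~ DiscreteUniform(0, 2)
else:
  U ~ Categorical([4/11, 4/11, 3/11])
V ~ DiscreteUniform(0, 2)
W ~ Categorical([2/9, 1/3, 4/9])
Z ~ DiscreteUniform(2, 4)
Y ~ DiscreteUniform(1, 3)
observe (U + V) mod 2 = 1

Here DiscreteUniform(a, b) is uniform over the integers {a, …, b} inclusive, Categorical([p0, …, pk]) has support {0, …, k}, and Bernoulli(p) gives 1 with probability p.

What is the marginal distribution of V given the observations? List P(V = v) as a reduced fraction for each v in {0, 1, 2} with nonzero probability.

Enumerate traces; 216 have nonzero weight after conditioning:
  (X=1, U=0, V=1, W=0, Z=2, Y=1) weight 1/729
  (X=1, U=0, V=1, W=0, Z=2, Y=2) weight 1/729
  (X=1, U=0, V=1, W=0, Z=2, Y=3) weight 1/729
  (X=1, U=0, V=1, W=0, Z=3, Y=1) weight 1/729
  (X=1, U=0, V=1, W=0, Z=3, Y=2) weight 1/729
  (X=1, U=0, V=1, W=0, Z=3, Y=3) weight 1/729
  (X=1, U=0, V=1, W=0, Z=4, Y=1) weight 1/729
  (X=1, U=0, V=1, W=0, Z=4, Y=2) weight 1/729
  (X=1, U=1, V=0, W=0, Z=2, Y=1) weight 1/729
  (X=1, U=1, V=2, W=0, Z=2, Y=1) weight 1/729
  … 206 more
Group by V:
  weight(V=0) = 23/198
  weight(V=1) = 43/198
  weight(V=2) = 23/198
Total weight = 23/198 + 43/198 + 23/198 = 89/198
P(V=0 | obs) = 23/198 / 89/198 = 23/89
P(V=1 | obs) = 43/198 / 89/198 = 43/89
P(V=2 | obs) = 23/198 / 89/198 = 23/89

P(V=0) = 23/89, P(V=1) = 43/89, P(V=2) = 23/89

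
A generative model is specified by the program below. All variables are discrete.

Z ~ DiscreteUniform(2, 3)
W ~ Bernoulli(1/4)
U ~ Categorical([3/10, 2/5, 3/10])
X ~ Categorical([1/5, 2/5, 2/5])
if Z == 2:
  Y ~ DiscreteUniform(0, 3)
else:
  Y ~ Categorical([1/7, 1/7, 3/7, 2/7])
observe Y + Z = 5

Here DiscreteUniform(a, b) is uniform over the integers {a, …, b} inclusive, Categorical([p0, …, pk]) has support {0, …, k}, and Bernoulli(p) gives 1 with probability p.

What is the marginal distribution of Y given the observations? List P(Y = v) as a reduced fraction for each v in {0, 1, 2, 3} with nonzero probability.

Enumerate traces; 36 have nonzero weight after conditioning:
  (Z=2, W=0, U=0, X=0, Y=3) weight 9/1600
  (Z=2, W=0, U=0, X=1, Y=3) weight 9/800
  (Z=2, W=0, U=0, X=2, Y=3) weight 9/800
  (Z=2, W=0, U=1, X=0, Y=3) weight 3/400
  (Z=2, W=0, U=1, X=1, Y=3) weight 3/200
  (Z=2, W=0, U=1, X=2, Y=3) weight 3/200
  (Z=2, W=0, U=2, X=0, Y=3) weight 9/1600
  (Z=2, W=0, U=2, X=1, Y=3) weight 9/800
  (Z=3, W=0, U=0, X=0, Y=2) weight 27/2800
  … 27 more
Group by Y:
  weight(Y=2) = 3/14
  weight(Y=3) = 1/8
Total weight = 3/14 + 1/8 = 19/56
P(Y=2 | obs) = 3/14 / 19/56 = 12/19
P(Y=3 | obs) = 1/8 / 19/56 = 7/19

P(Y=2) = 12/19, P(Y=3) = 7/19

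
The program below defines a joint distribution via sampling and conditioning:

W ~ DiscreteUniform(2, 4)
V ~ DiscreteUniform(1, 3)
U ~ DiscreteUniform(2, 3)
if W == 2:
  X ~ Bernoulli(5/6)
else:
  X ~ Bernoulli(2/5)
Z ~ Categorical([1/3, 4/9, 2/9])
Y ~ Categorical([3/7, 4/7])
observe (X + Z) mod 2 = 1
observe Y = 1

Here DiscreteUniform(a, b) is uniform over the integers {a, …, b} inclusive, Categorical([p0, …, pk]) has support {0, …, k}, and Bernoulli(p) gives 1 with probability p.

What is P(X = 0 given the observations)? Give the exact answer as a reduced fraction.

Enumerate traces; 54 have nonzero weight after conditioning:
  (W=2, V=1, U=2, X=0, Z=1, Y=1) weight 4/1701
  (W=2, V=1, U=2, X=1, Z=0, Y=1) weight 5/567
  (W=2, V=1, U=2, X=1, Z=2, Y=1) weight 10/1701
  (W=2, V=1, U=3, X=0, Z=1, Y=1) weight 4/1701
  (W=2, V=1, U=3, X=1, Z=0, Y=1) weight 5/567
  (W=2, V=1, U=3, X=1, Z=2, Y=1) weight 10/1701
  (W=2, V=2, U=2, X=0, Z=1, Y=1) weight 4/1701
  (W=2, V=2, U=2, X=1, Z=0, Y=1) weight 5/567
  … 46 more
Group by X:
  weight(X=0) = 328/2835
  weight(X=1) = 14/81
Total weight = 328/2835 + 14/81 = 818/2835
P(X=0 | obs) = 328/2835 / 818/2835 = 164/409
P(X=1 | obs) = 14/81 / 818/2835 = 245/409

P(X = 0 | obs) = 164/409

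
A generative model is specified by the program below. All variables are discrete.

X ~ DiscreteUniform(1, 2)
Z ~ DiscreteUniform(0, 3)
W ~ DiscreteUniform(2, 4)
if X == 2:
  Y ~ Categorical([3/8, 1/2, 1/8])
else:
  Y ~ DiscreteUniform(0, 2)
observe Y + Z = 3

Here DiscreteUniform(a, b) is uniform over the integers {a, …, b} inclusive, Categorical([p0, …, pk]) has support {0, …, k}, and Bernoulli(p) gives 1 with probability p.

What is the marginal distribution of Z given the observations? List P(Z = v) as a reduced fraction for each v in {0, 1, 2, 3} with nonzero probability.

P(Z=1) = 11/48, P(Z=2) = 5/12, P(Z=3) = 17/48

Enumerate traces; 18 have nonzero weight after conditioning:
  (X=1, Z=1, W=2, Y=2) weight 1/72
  (X=1, Z=1, W=3, Y=2) weight 1/72
  (X=1, Z=1, W=4, Y=2) weight 1/72
  (X=1, Z=2, W=2, Y=1) weight 1/72
  (X=1, Z=2, W=3, Y=1) weight 1/72
  (X=1, Z=2, W=4, Y=1) weight 1/72
  (X=1, Z=3, W=2, Y=0) weight 1/72
  (X=1, Z=3, W=3, Y=0) weight 1/72
  … 10 more
Group by Z:
  weight(Z=1) = 11/192
  weight(Z=2) = 5/48
  weight(Z=3) = 17/192
Total weight = 11/192 + 5/48 + 17/192 = 1/4
P(Z=1 | obs) = 11/192 / 1/4 = 11/48
P(Z=2 | obs) = 5/48 / 1/4 = 5/12
P(Z=3 | obs) = 17/192 / 1/4 = 17/48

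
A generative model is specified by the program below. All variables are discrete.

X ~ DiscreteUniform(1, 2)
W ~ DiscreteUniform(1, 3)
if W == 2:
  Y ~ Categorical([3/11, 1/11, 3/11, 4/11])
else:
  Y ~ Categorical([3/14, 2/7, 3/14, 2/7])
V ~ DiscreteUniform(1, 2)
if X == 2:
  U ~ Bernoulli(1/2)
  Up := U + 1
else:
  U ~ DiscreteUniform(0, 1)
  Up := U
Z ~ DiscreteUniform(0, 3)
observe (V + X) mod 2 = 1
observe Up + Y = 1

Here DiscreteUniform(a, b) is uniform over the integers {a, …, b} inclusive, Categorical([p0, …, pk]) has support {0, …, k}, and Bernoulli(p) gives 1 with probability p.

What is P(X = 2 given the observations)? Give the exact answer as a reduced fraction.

P(X = 2 | obs) = 18/53

Enumerate traces; 36 have nonzero weight after conditioning:
  (X=1, W=1, Y=0, V=2, U=1, Z=0) weight 1/448
  (X=1, W=1, Y=0, V=2, U=1, Z=1) weight 1/448
  (X=1, W=1, Y=0, V=2, U=1, Z=2) weight 1/448
  (X=1, W=1, Y=0, V=2, U=1, Z=3) weight 1/448
  (X=1, W=1, Y=1, V=2, U=0, Z=0) weight 1/336
  (X=1, W=1, Y=1, V=2, U=0, Z=1) weight 1/336
  (X=1, W=1, Y=1, V=2, U=0, Z=2) weight 1/336
  (X=1, W=1, Y=1, V=2, U=0, Z=3) weight 1/336
  (X=2, W=1, Y=0, V=1, U=0, Z=0) weight 1/448
  … 27 more
Group by X:
  weight(X=1) = 5/88
  weight(X=2) = 9/308
Total weight = 5/88 + 9/308 = 53/616
P(X=1 | obs) = 5/88 / 53/616 = 35/53
P(X=2 | obs) = 9/308 / 53/616 = 18/53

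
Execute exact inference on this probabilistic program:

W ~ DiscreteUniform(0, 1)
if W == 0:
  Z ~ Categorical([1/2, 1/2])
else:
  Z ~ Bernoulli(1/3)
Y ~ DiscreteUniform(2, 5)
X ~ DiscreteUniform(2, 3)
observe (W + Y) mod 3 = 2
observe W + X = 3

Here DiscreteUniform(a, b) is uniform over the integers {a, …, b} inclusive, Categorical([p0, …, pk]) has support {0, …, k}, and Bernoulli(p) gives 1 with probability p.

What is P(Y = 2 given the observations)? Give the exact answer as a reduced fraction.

Enumerate traces; 6 have nonzero weight after conditioning:
  (W=0, Z=0, Y=2, X=3) weight 1/32
  (W=0, Z=0, Y=5, X=3) weight 1/32
  (W=0, Z=1, Y=2, X=3) weight 1/32
  (W=0, Z=1, Y=5, X=3) weight 1/32
  (W=1, Z=0, Y=4, X=2) weight 1/24
  (W=1, Z=1, Y=4, X=2) weight 1/48
Group by Y:
  weight(Y=2) = 1/16
  weight(Y=4) = 1/16
  weight(Y=5) = 1/16
Total weight = 1/16 + 1/16 + 1/16 = 3/16
P(Y=2 | obs) = 1/16 / 3/16 = 1/3
P(Y=4 | obs) = 1/16 / 3/16 = 1/3
P(Y=5 | obs) = 1/16 / 3/16 = 1/3

P(Y = 2 | obs) = 1/3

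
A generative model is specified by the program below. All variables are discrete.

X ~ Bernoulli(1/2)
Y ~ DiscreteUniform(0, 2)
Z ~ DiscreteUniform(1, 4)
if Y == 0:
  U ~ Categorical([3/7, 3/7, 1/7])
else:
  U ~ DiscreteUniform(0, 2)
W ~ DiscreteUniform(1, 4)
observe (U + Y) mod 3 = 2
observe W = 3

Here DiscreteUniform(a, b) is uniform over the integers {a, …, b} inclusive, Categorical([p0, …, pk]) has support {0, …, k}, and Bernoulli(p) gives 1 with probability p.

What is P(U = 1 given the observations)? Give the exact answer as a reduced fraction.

Enumerate traces; 24 have nonzero weight after conditioning:
  (X=0, Y=0, Z=1, U=2, W=3) weight 1/672
  (X=0, Y=0, Z=2, U=2, W=3) weight 1/672
  (X=0, Y=0, Z=3, U=2, W=3) weight 1/672
  (X=0, Y=0, Z=4, U=2, W=3) weight 1/672
  (X=0, Y=1, Z=1, U=1, W=3) weight 1/288
  (X=0, Y=1, Z=2, U=1, W=3) weight 1/288
  (X=0, Y=1, Z=3, U=1, W=3) weight 1/288
  (X=0, Y=1, Z=4, U=1, W=3) weight 1/288
  (X=0, Y=2, Z=1, U=0, W=3) weight 1/288
  … 15 more
Group by U:
  weight(U=0) = 1/36
  weight(U=1) = 1/36
  weight(U=2) = 1/84
Total weight = 1/36 + 1/36 + 1/84 = 17/252
P(U=0 | obs) = 1/36 / 17/252 = 7/17
P(U=1 | obs) = 1/36 / 17/252 = 7/17
P(U=2 | obs) = 1/84 / 17/252 = 3/17

P(U = 1 | obs) = 7/17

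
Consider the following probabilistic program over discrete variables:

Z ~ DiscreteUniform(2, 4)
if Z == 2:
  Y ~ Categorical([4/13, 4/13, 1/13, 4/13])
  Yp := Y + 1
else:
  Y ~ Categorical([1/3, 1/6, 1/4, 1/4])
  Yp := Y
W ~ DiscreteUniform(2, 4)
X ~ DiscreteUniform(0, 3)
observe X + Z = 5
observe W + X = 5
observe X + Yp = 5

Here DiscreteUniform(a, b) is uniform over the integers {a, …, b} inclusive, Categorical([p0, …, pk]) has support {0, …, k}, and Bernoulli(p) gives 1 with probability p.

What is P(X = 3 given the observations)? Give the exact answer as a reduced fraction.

P(X = 3 | obs) = 16/29

Enumerate traces; 2 have nonzero weight after conditioning:
  (Z=2, Y=1, W=2, X=3) weight 1/117
  (Z=3, Y=3, W=3, X=2) weight 1/144
Group by X:
  weight(X=2) = 1/144
  weight(X=3) = 1/117
Total weight = 1/144 + 1/117 = 29/1872
P(X=2 | obs) = 1/144 / 29/1872 = 13/29
P(X=3 | obs) = 1/117 / 29/1872 = 16/29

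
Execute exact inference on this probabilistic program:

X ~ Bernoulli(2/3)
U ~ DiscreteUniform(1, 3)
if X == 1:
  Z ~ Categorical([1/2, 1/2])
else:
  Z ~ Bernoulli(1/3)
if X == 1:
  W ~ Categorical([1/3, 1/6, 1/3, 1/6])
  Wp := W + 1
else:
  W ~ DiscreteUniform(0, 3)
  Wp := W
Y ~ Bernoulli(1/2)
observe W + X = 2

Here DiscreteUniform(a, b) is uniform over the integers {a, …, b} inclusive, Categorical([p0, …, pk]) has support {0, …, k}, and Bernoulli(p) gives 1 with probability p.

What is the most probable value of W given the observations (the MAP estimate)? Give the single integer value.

Enumerate traces; 24 have nonzero weight after conditioning:
  (X=0, U=1, Z=0, W=2, Y=0) weight 1/108
  (X=0, U=1, Z=0, W=2, Y=1) weight 1/108
  (X=0, U=1, Z=1, W=2, Y=0) weight 1/216
  (X=0, U=1, Z=1, W=2, Y=1) weight 1/216
  (X=0, U=2, Z=0, W=2, Y=0) weight 1/108
  (X=0, U=2, Z=0, W=2, Y=1) weight 1/108
  (X=0, U=2, Z=1, W=2, Y=0) weight 1/216
  (X=0, U=2, Z=1, W=2, Y=1) weight 1/216
  (X=1, U=1, Z=0, W=1, Y=0) weight 1/108
  … 15 more
Group by W:
  weight(W=1) = 1/9
  weight(W=2) = 1/12
Total weight = 1/9 + 1/12 = 7/36
P(W=1 | obs) = 1/9 / 7/36 = 4/7
P(W=2 | obs) = 1/12 / 7/36 = 3/7
argmax = 1

argmax_v P(W = v | obs) = 1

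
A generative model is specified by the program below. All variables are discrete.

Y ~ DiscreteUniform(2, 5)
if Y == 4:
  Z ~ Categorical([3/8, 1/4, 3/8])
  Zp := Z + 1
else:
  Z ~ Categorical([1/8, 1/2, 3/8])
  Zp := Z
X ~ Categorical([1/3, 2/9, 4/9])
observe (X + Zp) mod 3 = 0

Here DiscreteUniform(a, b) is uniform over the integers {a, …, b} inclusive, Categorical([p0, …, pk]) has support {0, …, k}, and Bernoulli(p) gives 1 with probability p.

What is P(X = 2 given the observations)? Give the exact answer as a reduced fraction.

Enumerate traces; 12 have nonzero weight after conditioning:
  (Y=2, Z=0, X=0) weight 1/96
  (Y=2, Z=1, X=2) weight 1/18
  (Y=2, Z=2, X=1) weight 1/48
  (Y=3, Z=0, X=0) weight 1/96
  (Y=3, Z=1, X=2) weight 1/18
  (Y=3, Z=2, X=1) weight 1/48
  (Y=4, Z=0, X=2) weight 1/24
  (Y=4, Z=1, X=1) weight 1/72
  … 4 more
Group by X:
  weight(X=0) = 1/16
  weight(X=1) = 11/144
  weight(X=2) = 5/24
Total weight = 1/16 + 11/144 + 5/24 = 25/72
P(X=0 | obs) = 1/16 / 25/72 = 9/50
P(X=1 | obs) = 11/144 / 25/72 = 11/50
P(X=2 | obs) = 5/24 / 25/72 = 3/5

P(X = 2 | obs) = 3/5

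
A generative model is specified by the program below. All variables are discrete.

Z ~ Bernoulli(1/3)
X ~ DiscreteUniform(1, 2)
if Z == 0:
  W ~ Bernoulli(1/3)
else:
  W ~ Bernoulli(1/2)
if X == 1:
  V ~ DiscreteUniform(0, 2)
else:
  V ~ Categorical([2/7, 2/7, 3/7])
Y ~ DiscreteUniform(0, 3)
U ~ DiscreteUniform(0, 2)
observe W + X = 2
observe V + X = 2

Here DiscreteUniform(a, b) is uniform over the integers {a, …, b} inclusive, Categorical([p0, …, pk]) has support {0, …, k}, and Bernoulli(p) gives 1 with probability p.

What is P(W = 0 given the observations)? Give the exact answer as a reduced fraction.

Enumerate traces; 48 have nonzero weight after conditioning:
  (Z=0, X=1, W=1, V=1, Y=0, U=0) weight 1/324
  (Z=0, X=1, W=1, V=1, Y=0, U=1) weight 1/324
  (Z=0, X=1, W=1, V=1, Y=0, U=2) weight 1/324
  (Z=0, X=1, W=1, V=1, Y=1, U=0) weight 1/324
  (Z=0, X=1, W=1, V=1, Y=1, U=1) weight 1/324
  (Z=0, X=1, W=1, V=1, Y=1, U=2) weight 1/324
  (Z=0, X=1, W=1, V=1, Y=2, U=0) weight 1/324
  (Z=0, X=1, W=1, V=1, Y=2, U=1) weight 1/324
  (Z=0, X=2, W=0, V=0, Y=0, U=0) weight 1/189
  … 39 more
Group by W:
  weight(W=0) = 11/126
  weight(W=1) = 7/108
Total weight = 11/126 + 7/108 = 115/756
P(W=0 | obs) = 11/126 / 115/756 = 66/115
P(W=1 | obs) = 7/108 / 115/756 = 49/115

P(W = 0 | obs) = 66/115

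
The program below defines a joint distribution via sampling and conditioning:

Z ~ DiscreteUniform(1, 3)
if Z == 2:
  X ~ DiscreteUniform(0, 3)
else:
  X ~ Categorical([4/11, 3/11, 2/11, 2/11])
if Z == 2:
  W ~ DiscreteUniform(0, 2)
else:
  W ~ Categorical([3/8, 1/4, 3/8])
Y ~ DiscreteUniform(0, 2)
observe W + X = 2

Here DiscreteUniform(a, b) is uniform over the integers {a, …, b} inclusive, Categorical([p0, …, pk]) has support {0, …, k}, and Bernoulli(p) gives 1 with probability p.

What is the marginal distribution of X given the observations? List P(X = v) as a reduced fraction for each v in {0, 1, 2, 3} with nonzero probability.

P(X=0) = 47/105, P(X=1) = 29/105, P(X=2) = 29/105

Enumerate traces; 27 have nonzero weight after conditioning:
  (Z=1, X=0, W=2, Y=0) weight 1/66
  (Z=1, X=0, W=2, Y=1) weight 1/66
  (Z=1, X=0, W=2, Y=2) weight 1/66
  (Z=1, X=1, W=1, Y=0) weight 1/132
  (Z=1, X=1, W=1, Y=1) weight 1/132
  (Z=1, X=1, W=1, Y=2) weight 1/132
  (Z=1, X=2, W=0, Y=0) weight 1/132
  (Z=1, X=2, W=0, Y=1) weight 1/132
  … 19 more
Group by X:
  weight(X=0) = 47/396
  weight(X=1) = 29/396
  weight(X=2) = 29/396
Total weight = 47/396 + 29/396 + 29/396 = 35/132
P(X=0 | obs) = 47/396 / 35/132 = 47/105
P(X=1 | obs) = 29/396 / 35/132 = 29/105
P(X=2 | obs) = 29/396 / 35/132 = 29/105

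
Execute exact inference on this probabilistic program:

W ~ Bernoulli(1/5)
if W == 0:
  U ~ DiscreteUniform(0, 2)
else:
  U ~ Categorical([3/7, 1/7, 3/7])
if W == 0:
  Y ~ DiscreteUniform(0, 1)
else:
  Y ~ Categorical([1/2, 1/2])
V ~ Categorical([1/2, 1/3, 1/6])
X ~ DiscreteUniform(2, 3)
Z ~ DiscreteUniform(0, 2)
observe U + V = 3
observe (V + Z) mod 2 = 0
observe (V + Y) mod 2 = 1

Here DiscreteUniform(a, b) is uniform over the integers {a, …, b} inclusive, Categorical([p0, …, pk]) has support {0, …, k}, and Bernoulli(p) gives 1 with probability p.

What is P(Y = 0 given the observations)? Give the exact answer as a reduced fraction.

P(Y = 0 | obs) = 37/68

Enumerate traces; 12 have nonzero weight after conditioning:
  (W=0, U=1, Y=1, V=2, X=2, Z=0) weight 1/270
  (W=0, U=1, Y=1, V=2, X=2, Z=2) weight 1/270
  (W=0, U=1, Y=1, V=2, X=3, Z=0) weight 1/270
  (W=0, U=1, Y=1, V=2, X=3, Z=2) weight 1/270
  (W=0, U=2, Y=0, V=1, X=2, Z=1) weight 1/135
  (W=0, U=2, Y=0, V=1, X=3, Z=1) weight 1/135
  (W=1, U=1, Y=1, V=2, X=2, Z=0) weight 1/2520
  (W=1, U=1, Y=1, V=2, X=2, Z=2) weight 1/2520
  … 4 more
Group by Y:
  weight(Y=0) = 37/1890
  weight(Y=1) = 31/1890
Total weight = 37/1890 + 31/1890 = 34/945
P(Y=0 | obs) = 37/1890 / 34/945 = 37/68
P(Y=1 | obs) = 31/1890 / 34/945 = 31/68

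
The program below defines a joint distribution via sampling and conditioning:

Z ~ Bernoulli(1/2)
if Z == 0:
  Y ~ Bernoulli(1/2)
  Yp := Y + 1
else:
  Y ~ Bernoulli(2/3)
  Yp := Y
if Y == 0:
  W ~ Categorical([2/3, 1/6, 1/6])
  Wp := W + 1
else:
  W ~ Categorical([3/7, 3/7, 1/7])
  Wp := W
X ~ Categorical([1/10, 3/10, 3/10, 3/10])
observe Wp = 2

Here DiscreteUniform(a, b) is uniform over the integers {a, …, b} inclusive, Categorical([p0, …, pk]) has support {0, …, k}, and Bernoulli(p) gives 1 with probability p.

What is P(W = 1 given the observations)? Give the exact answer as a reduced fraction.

P(W = 1 | obs) = 5/11

Enumerate traces; 16 have nonzero weight after conditioning:
  (Z=0, Y=0, W=1, X=0) weight 1/240
  (Z=0, Y=0, W=1, X=1) weight 1/80
  (Z=0, Y=0, W=1, X=2) weight 1/80
  (Z=0, Y=0, W=1, X=3) weight 1/80
  (Z=0, Y=1, W=2, X=0) weight 1/280
  (Z=0, Y=1, W=2, X=1) weight 3/280
  (Z=0, Y=1, W=2, X=2) weight 3/280
  (Z=0, Y=1, W=2, X=3) weight 3/280
  … 8 more
Group by W:
  weight(W=1) = 5/72
  weight(W=2) = 1/12
Total weight = 5/72 + 1/12 = 11/72
P(W=1 | obs) = 5/72 / 11/72 = 5/11
P(W=2 | obs) = 1/12 / 11/72 = 6/11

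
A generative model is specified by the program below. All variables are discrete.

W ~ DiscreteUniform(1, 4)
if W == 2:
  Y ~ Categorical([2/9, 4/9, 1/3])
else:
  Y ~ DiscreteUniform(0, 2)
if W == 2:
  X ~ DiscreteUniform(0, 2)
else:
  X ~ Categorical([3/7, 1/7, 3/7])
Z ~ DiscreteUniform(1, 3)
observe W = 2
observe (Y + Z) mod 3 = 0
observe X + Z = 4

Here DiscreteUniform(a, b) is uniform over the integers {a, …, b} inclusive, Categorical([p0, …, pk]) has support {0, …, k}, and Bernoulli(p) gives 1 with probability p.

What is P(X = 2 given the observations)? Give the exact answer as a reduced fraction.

P(X = 2 | obs) = 2/3

Enumerate traces; 2 have nonzero weight after conditioning:
  (W=2, Y=0, X=1, Z=3) weight 1/162
  (W=2, Y=1, X=2, Z=2) weight 1/81
Group by X:
  weight(X=1) = 1/162
  weight(X=2) = 1/81
Total weight = 1/162 + 1/81 = 1/54
P(X=1 | obs) = 1/162 / 1/54 = 1/3
P(X=2 | obs) = 1/81 / 1/54 = 2/3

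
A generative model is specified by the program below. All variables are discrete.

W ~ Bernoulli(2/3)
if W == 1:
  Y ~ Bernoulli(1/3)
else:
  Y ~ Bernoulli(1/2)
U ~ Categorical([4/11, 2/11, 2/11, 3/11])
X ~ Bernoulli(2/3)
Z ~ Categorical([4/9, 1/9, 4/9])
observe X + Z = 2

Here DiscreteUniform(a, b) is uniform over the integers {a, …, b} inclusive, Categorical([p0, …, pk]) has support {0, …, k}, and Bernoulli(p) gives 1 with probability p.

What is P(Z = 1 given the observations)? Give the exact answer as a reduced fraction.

P(Z = 1 | obs) = 1/3

Enumerate traces; 32 have nonzero weight after conditioning:
  (W=0, Y=0, U=0, X=0, Z=2) weight 8/891
  (W=0, Y=0, U=0, X=1, Z=1) weight 4/891
  (W=0, Y=0, U=1, X=0, Z=2) weight 4/891
  (W=0, Y=0, U=1, X=1, Z=1) weight 2/891
  (W=0, Y=0, U=2, X=0, Z=2) weight 4/891
  (W=0, Y=0, U=2, X=1, Z=1) weight 2/891
  (W=0, Y=0, U=3, X=0, Z=2) weight 2/297
  (W=0, Y=0, U=3, X=1, Z=1) weight 1/297
  … 24 more
Group by Z:
  weight(Z=1) = 2/27
  weight(Z=2) = 4/27
Total weight = 2/27 + 4/27 = 2/9
P(Z=1 | obs) = 2/27 / 2/9 = 1/3
P(Z=2 | obs) = 4/27 / 2/9 = 2/3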